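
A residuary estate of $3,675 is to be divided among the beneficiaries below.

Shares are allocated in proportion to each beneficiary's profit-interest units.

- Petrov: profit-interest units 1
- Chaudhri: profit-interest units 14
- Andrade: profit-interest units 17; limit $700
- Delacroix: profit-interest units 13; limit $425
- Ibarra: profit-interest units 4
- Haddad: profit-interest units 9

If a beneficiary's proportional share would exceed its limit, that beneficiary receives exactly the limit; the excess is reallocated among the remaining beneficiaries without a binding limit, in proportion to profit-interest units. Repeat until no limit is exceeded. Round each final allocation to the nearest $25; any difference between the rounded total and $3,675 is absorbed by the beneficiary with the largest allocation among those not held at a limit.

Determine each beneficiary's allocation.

Petrov: $100 | Chaudhri: $1,250 | Andrade: $700 | Delacroix: $425 | Ibarra: $375 | Haddad: $825

Sum of profit-interest units: 58.
Proportional shares (ignoring caps): Petrov 63.36; Chaudhri 887.07; Andrade 1,077.16; Delacroix 823.71; Ibarra 253.45; Haddad 570.26.
Cap binds for Andrade ($700), Delacroix ($425); remaining pool $2,550 reallocated over remaining profit-interest units 28.
Shares after redistribution: Petrov 91.07 → $100; Chaudhri 1,275.00 → $1,275; Ibarra 364.29 → $375; Haddad 819.64 → $825.
Rounding difference −$25 applied to Chaudhri → $1,250.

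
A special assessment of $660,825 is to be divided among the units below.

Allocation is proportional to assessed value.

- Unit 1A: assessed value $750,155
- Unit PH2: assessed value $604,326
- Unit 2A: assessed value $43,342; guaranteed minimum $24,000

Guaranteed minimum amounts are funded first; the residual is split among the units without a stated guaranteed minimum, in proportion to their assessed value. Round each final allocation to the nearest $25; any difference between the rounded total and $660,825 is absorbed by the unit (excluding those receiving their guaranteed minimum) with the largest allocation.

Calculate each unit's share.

Fund the minimums — Unit 2A $24,000. Balance $636,825.
Balance split over remaining assessed value 1,354,481: Unit 1A 352,694.10 → $352,700; Unit PH2 284,130.90 → $284,125.

Unit 1A: $352,700 | Unit PH2: $284,125 | Unit 2A: $24,000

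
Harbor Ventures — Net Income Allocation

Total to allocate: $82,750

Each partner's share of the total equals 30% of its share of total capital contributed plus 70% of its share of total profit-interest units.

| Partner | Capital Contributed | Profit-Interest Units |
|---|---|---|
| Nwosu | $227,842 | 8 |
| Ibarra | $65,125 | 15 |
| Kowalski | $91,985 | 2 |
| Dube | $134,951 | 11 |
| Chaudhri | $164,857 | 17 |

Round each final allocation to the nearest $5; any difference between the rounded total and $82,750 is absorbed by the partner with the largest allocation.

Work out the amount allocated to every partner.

Nwosu: $17,005; Ibarra: $18,755; Kowalski: $5,520; Dube: $16,915; Chaudhri: $24,555

Totals — capital contributed 684,760, profit-interest units 53.
Blended shares (30% capital contributed + 70% profit-interest units): Nwosu 0.2055; Ibarra 0.2266; Kowalski 0.0667; Dube 0.2044; Chaudhri 0.2968.
Proportional shares: Nwosu 17,003.48; Ibarra 18,754.88; Kowalski 5,520.63; Dube 16,914.63; Chaudhri 24,556.37.
Rounded to nearest $5: Nwosu $17,005; Ibarra $18,755; Kowalski $5,520; Dube $16,915; Chaudhri $24,555. Sum = $82,750.
No rounding difference to absorb.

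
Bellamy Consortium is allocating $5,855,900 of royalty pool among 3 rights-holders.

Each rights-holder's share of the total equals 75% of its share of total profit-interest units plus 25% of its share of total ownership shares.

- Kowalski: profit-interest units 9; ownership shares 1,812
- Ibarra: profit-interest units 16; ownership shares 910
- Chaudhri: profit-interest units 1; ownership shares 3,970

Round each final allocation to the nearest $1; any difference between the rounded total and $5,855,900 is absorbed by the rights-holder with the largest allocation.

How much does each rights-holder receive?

Kowalski: $1,916,684 · Ibarra: $2,901,799 · Chaudhri: $1,037,417

Profit-interest units total 26; ownership shares total 6,692.
Combined weights (75% profit-interest units + 25% ownership shares): Kowalski 0.3273; Ibarra 0.4955; Chaudhri 0.1772.
Proportional shares: Kowalski 1,916,683.81; Ibarra 2,901,799.18; Chaudhri 1,037,417.02.
At nearest $1: Kowalski $1,916,684; Ibarra $2,901,799; Chaudhri $1,037,417. Sum = $5,855,900.
Rounded total matches; no reconciliation needed.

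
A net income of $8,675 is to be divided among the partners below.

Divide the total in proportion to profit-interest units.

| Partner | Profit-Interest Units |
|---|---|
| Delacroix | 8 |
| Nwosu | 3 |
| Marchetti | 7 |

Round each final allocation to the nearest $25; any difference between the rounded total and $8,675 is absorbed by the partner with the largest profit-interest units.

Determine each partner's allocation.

Combined profit-interest units = 8 + 3 + 7 = 18.
Raw shares: Delacroix 3,855.56; Nwosu 1,445.83; Marchetti 3,373.61.
After rounding ($25): Delacroix $3,850; Nwosu $1,450; Marchetti $3,375. Sum = $8,675.
Sum already equals the total — no adjustment.

Delacroix: $3,850; Nwosu: $1,450; Marchetti: $3,375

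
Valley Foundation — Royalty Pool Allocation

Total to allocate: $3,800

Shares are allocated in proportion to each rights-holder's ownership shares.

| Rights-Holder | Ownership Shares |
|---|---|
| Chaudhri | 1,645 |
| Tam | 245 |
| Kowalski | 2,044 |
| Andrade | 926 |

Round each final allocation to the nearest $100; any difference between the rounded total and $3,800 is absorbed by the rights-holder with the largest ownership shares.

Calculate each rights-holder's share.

Chaudhri: $1,300; Tam: $200; Kowalski: $1,600; Andrade: $700

Sum of ownership shares: 1,645 + 245 + 2,044 + 926 = 4,860.
Proportional shares: Chaudhri 1,286.21; Tam 191.56; Kowalski 1,598.19; Andrade 724.03.
Rounded to nearest $100: Chaudhri $1,300; Tam $200; Kowalski $1,600; Andrade $700. Sum = $3,800.
Sum already equals the total — no adjustment.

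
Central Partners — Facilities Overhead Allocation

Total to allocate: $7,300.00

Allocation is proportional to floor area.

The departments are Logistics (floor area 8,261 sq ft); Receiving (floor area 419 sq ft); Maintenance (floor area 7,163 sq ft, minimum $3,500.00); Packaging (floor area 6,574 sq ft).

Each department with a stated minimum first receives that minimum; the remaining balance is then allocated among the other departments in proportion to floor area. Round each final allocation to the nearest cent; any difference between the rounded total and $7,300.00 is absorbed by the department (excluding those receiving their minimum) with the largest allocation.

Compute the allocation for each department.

Logistics: $2,057.94 · Receiving: $104.38 · Maintenance: $3,500.00 · Packaging: $1,637.68

Fund the minimums — Maintenance $3,500.00. Balance $3,800.00.
Balance split over remaining floor area 15,254: Logistics 2,057.9389 → $2,057.94; Receiving 104.3792 → $104.38; Packaging 1,637.6819 → $1,637.68.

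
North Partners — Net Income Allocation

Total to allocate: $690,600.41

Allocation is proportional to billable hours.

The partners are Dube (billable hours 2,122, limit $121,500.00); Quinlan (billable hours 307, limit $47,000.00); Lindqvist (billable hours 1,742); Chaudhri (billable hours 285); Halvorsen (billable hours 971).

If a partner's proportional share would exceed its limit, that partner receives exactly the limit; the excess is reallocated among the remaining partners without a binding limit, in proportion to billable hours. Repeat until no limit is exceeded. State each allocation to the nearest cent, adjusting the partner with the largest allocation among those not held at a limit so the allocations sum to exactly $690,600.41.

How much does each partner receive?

Dube: $121,500.00 | Quinlan: $47,000.00 | Lindqvist: $303,368.55 | Chaudhri: $49,632.63 | Halvorsen: $169,099.23

Total billable hours = 5,427.
Unconstrained shares: Dube 270,030.2322; Quinlan 39,066.5793; Lindqvist 221,674.2057; Chaudhri 36,267.0199; Halvorsen 123,562.3730.
Capped: Dube ($121,500.00); residual $569,100.41 reallocated over remaining billable hours 3,305.
Capped: Quinlan ($47,000.00); residual $522,100.41 reallocated over remaining billable hours 2,998.
Redistributed shares: Lindqvist 303,368.5504 → $303,368.55; Chaudhri 49,632.6274 → $49,632.63; Halvorsen 169,099.2322 → $169,099.23.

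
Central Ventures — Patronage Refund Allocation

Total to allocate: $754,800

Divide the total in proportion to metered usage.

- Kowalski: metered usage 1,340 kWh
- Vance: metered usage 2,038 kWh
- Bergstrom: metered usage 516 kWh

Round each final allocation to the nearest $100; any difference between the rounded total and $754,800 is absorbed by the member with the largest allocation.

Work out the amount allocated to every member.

Combined metered usage = 3,894.
Pro-rata amounts: Kowalski 1,340/3,894 × $754,800 = 259,741.14; Vance 2,038/3,894 × $754,800 = 395,039.14; Bergstrom 516/3,894 × $754,800 = 100,019.72.
At nearest $100: Kowalski $259,700; Vance $395,000; Bergstrom $100,000. Sum = $754,700.
Difference $754,800 − $754,700 = +$100 applied to largest allocation (Vance): Vance becomes $395,100.

Kowalski: $259,700 | Vance: $395,100 | Bergstrom: $100,000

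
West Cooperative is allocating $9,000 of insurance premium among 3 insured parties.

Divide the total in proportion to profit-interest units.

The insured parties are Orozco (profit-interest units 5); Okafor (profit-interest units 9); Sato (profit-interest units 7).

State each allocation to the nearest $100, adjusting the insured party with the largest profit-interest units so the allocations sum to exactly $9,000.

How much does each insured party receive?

Sum of profit-interest units: 5 + 9 + 7 = 21.
Pro-rata amounts: Orozco 2,142.86; Okafor 3,857.14; Sato 3,000.00.
Rounded to nearest $100: Orozco $2,100; Okafor $3,900; Sato $3,000. Sum = $9,000.
Rounded total matches; no reconciliation needed.

Orozco: $2,100; Okafor: $3,900; Sato: $3,000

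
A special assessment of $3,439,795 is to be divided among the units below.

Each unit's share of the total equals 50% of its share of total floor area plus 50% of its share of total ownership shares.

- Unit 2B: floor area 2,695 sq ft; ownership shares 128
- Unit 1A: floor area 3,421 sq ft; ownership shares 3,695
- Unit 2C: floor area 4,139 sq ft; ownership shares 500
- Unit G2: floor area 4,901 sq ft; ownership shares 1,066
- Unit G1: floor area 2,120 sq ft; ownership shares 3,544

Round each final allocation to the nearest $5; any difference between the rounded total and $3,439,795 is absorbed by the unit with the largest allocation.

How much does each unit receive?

Unit 2B: $292,945 | Unit 1A: $1,051,985 | Unit 2C: $508,320 | Unit G2: $693,155 | Unit G1: $893,390

Floor area total 17,276; ownership shares total 8,933.
Blended shares (50% floor area + 50% ownership shares): Unit 2B 0.0852; Unit 1A 0.3058; Unit 2C 0.1478; Unit G2 0.2015; Unit G1 0.2597.
Unrounded shares: Unit 2B 292,942.66; Unit 1A 1,051,984.27; Unit 2C 508,321.14; Unit G2 693,155.09; Unit G1 893,391.83.
After rounding ($5): Unit 2B $292,945; Unit 1A $1,051,985; Unit 2C $508,320; Unit G2 $693,155; Unit G1 $893,390. Sum = $3,439,795.
No rounding difference to absorb.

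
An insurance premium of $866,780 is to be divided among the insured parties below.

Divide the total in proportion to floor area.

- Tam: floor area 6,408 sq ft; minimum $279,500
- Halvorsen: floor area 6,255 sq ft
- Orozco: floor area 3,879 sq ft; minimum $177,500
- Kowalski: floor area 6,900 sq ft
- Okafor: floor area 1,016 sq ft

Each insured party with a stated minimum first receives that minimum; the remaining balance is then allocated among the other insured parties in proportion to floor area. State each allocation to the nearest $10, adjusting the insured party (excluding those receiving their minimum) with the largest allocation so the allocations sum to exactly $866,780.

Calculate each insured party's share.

Guaranteed amounts: Tam $279,500; Orozco $177,500. Remaining pool $409,780.
Remaining pool split over remaining floor area 14,171: Halvorsen 180,874.60 → $180,870; Kowalski 199,525.93 → $199,530; Okafor 29,379.47 → $29,380.

Tam: $279,500 | Halvorsen: $180,870 | Orozco: $177,500 | Kowalski: $199,530 | Okafor: $29,380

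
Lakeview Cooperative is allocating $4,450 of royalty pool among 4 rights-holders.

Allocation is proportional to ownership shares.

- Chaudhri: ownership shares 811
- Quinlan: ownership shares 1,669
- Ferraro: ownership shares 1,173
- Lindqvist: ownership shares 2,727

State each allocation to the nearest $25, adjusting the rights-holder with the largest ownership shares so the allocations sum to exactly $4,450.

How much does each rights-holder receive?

Chaudhri: $575 | Quinlan: $1,175 | Ferraro: $825 | Lindqvist: $1,875

Sum of ownership shares: 6,380.
Proportional shares: Chaudhri 811/6,380 × $4,450 = 565.67; Quinlan 1,669/6,380 × $4,450 = 1,164.11; Ferraro 1,173/6,380 × $4,450 = 818.16; Lindqvist 2,727/6,380 × $4,450 = 1,902.06.
After rounding ($25): Chaudhri $575; Quinlan $1,175; Ferraro $825; Lindqvist $1,900. Sum = $4,475.
Difference $4,450 − $4,475 = −$25 applied to largest ownership shares (Lindqvist): Lindqvist becomes $1,875.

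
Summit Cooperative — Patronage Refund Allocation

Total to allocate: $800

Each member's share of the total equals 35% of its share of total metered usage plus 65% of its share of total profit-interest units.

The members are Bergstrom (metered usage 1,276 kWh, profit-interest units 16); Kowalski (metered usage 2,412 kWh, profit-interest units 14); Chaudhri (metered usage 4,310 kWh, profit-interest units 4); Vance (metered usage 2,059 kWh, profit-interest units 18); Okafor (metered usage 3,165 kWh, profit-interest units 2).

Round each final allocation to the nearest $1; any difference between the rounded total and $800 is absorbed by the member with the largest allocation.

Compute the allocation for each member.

Bergstrom: $181; Kowalski: $186; Chaudhri: $130; Vance: $217; Okafor: $86

Totals — metered usage 13,222, profit-interest units 54.
Combined weights (35% metered usage + 65% profit-interest units): Bergstrom 0.2264; Kowalski 0.2324; Chaudhri 0.1622; Vance 0.2712; Okafor 0.1079.
Proportional shares: Bergstrom 181.10; Kowalski 185.89; Chaudhri 129.79; Vance 216.94; Okafor 86.28.
After rounding ($1): Bergstrom $181; Kowalski $186; Chaudhri $130; Vance $217; Okafor $86. Sum = $800.
Rounded total matches; no reconciliation needed.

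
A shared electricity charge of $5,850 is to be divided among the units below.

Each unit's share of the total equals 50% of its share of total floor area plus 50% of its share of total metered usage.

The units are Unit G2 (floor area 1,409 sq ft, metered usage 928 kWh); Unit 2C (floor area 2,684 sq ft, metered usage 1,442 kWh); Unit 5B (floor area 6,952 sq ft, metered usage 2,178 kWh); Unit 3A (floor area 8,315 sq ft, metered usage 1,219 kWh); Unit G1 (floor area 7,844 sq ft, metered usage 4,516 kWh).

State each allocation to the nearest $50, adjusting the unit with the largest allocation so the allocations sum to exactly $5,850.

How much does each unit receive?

Totals — floor area 27,204, metered usage 10,283.
Blended shares (50% floor area + 50% metered usage): Unit G2 0.0710; Unit 2C 0.1194; Unit 5B 0.2337; Unit 3A 0.2121; Unit G1 0.3638.
Raw shares: Unit G2 415.47; Unit 2C 698.76; Unit 5B 1,367.02; Unit 3A 1,240.78; Unit G1 2,127.97.
Rounded to nearest $50: Unit G2 $400; Unit 2C $700; Unit 5B $1,350; Unit 3A $1,250; Unit G1 $2,150. Sum = $5,850.
No rounding difference to absorb.

Unit G2: $400 | Unit 2C: $700 | Unit 5B: $1,350 | Unit 3A: $1,250 | Unit G1: $2,150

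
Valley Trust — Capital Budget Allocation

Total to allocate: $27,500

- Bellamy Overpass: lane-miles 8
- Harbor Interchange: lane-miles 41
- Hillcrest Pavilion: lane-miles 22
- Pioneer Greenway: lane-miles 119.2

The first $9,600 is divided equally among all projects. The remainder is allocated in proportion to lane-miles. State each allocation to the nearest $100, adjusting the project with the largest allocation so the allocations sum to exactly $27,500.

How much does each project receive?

Bellamy Overpass: $3,200 | Harbor Interchange: $6,300 | Hillcrest Pavilion: $4,500 | Pioneer Greenway: $13,500

$9,600 shared equally gives $2,400 per project.
Remainder $17,900 by lane-miles (total 190.2): Bellamy Overpass 752.89 → $800; Harbor Interchange 3,858.57 → $3,900; Hillcrest Pavilion 2,070.45 → $2,100; Pioneer Greenway 11,218.09 → $11,200.
Rounding difference −$100 on remainder applied to Pioneer Greenway.
Totals: Bellamy Overpass $2,400 + $800 = $3,200; Harbor Interchange $2,400 + $3,900 = $6,300; Hillcrest Pavilion $2,400 + $2,100 = $4,500; Pioneer Greenway $2,400 + $11,100 = $13,500.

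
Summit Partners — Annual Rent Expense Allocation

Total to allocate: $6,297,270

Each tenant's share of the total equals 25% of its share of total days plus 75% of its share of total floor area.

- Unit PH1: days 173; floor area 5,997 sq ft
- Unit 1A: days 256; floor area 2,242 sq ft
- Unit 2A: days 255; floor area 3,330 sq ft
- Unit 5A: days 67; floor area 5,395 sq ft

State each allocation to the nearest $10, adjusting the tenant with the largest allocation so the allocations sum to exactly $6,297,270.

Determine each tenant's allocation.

Unit PH1: $2,032,280 · Unit 1A: $1,160,850 · Unit 2A: $1,461,660 · Unit 5A: $1,642,480

Days total 751; floor area total 16,964.
Blended shares (25% days + 75% floor area): Unit PH1 0.3227; Unit 1A 0.1843; Unit 2A 0.2321; Unit 5A 0.2608.
Raw shares: Unit PH1 2,032,285.65; Unit 1A 1,160,847.42; Unit 2A 1,461,661.54; Unit 5A 1,642,475.38.
At nearest $10: Unit PH1 $2,032,290; Unit 1A $1,160,850; Unit 2A $1,461,660; Unit 5A $1,642,480. Sum = $6,297,280.
Difference $6,297,270 − $6,297,280 = −$10 applied to largest allocation (Unit PH1): Unit PH1 becomes $2,032,280.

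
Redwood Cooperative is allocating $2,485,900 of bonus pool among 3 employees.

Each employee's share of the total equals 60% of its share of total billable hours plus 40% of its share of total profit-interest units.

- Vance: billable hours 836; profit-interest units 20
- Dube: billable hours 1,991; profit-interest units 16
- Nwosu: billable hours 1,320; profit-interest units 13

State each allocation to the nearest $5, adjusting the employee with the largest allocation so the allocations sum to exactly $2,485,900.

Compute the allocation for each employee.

Billable hours total 4,147; profit-interest units total 49.
Blended shares (60% billable hours + 40% profit-interest units): Vance 0.2842; Dube 0.4187; Nwosu 0.2971.
Raw shares: Vance 706,543.03; Dube 1,040,786.43; Nwosu 738,570.54.
After rounding ($5): Vance $706,545; Dube $1,040,785; Nwosu $738,570. Sum = $2,485,900.
Sum already equals the total — no adjustment.

Vance: $706,545 · Dube: $1,040,785 · Nwosu: $738,570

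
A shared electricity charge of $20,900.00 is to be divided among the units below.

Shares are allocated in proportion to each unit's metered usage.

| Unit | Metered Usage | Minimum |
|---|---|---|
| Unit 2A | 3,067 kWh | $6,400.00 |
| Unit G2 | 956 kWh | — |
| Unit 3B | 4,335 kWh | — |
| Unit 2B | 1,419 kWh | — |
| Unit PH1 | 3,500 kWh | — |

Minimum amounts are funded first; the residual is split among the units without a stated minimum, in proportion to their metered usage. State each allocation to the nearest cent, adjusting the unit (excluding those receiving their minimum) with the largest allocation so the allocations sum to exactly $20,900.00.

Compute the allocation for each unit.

Unit 2A: $6,400.00 · Unit G2: $1,357.69 · Unit 3B: $6,156.46 · Unit 2B: $2,015.23 · Unit PH1: $4,970.62

Fund the minimums — Unit 2A $6,400.00. Balance $14,500.00.
Balance split over remaining metered usage 10,210: Unit G2 1,357.6885 → $1,357.69; Unit 3B 6,156.4643 → $6,156.46; Unit 2B 2,015.2302 → $2,015.23; Unit PH1 4,970.6170 → $4,970.62.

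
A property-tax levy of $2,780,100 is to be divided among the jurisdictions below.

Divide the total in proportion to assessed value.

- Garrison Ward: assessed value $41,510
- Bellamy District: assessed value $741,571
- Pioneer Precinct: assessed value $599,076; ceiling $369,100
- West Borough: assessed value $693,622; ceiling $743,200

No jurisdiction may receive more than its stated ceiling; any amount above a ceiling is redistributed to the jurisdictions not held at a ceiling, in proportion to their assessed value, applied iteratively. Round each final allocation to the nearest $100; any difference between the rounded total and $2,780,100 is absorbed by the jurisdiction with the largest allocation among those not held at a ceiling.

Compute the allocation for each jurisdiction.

Garrison Ward: $88,400 · Bellamy District: $1,579,400 · Pioneer Precinct: $369,100 · West Borough: $743,200

Combined assessed value = 2,075,779.
Pro-rata shares before constraints: Garrison Ward 55,594.53; Bellamy District 993,189.32; Pioneer Precinct 802,345.14; West Borough 928,971.01.
Capped: Pioneer Precinct ($369,100), West Borough ($743,200); residual $1,667,800 reallocated over remaining assessed value 783,081.
Redistributed shares: Garrison Ward 88,407.68 → $88,400; Bellamy District 1,579,392.32 → $1,579,400.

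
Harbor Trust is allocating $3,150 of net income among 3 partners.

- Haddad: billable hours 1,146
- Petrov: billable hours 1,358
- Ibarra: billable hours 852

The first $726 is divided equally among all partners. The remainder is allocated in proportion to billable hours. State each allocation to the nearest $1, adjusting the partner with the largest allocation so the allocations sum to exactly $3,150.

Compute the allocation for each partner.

Haddad: $1,070 · Petrov: $1,223 · Ibarra: $857

Equal tier: $726 ÷ 3 = $242 apiece.
Remainder $2,424 by billable hours (total 3,356): Haddad 827.74 → $828; Petrov 980.87 → $981; Ibarra 615.39 → $615.
Totals: Haddad $242 + $828 = $1,070; Petrov $242 + $981 = $1,223; Ibarra $242 + $615 = $857.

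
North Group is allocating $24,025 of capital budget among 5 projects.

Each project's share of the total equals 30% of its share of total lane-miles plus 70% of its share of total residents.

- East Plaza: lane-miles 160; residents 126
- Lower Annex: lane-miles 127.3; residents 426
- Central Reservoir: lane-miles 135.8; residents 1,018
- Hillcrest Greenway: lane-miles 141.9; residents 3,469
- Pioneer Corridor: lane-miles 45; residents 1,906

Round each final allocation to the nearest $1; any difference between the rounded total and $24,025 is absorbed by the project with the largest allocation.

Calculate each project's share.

East Plaza: $2,196 | Lower Annex: $2,536 | Central Reservoir: $4,070 | Hillcrest Greenway: $10,076 | Pioneer Corridor: $5,147

Totals — lane-miles 610, residents 6,945.
Composite weights (30% lane-miles + 70% residents): East Plaza 0.0914; Lower Annex 0.1055; Central Reservoir 0.1694; Hillcrest Greenway 0.4194; Pioneer Corridor 0.2142.
Pro-rata amounts: East Plaza 2,195.60; Lower Annex 2,535.69; Central Reservoir 4,069.67; Hillcrest Greenway 10,076.90; Pioneer Corridor 5,147.13.
At nearest $1: East Plaza $2,196; Lower Annex $2,536; Central Reservoir $4,070; Hillcrest Greenway $10,077; Pioneer Corridor $5,147. Sum = $24,026.
Difference $24,025 − $24,026 = −$1 applied to largest allocation (Hillcrest Greenway): Hillcrest Greenway becomes $10,076.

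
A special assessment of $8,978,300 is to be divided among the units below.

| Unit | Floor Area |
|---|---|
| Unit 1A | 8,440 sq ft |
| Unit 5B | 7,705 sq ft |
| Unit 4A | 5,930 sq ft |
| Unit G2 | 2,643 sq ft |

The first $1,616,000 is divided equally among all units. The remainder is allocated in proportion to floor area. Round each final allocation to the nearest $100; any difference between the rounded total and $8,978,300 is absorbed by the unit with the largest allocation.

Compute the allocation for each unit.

First tranche $1,616,000 split equally: $404,000 each.
Remainder $7,362,300 by floor area (total 24,718): Unit 1A 2,513,868.92 → $2,513,900; Unit 5B 2,294,947.87 → $2,294,900; Unit 4A 1,766,260.98 → $1,766,300; Unit G2 787,222.22 → $787,200.
Totals: Unit 1A $404,000 + $2,513,900 = $2,917,900; Unit 5B $404,000 + $2,294,900 = $2,698,900; Unit 4A $404,000 + $1,766,300 = $2,170,300; Unit G2 $404,000 + $787,200 = $1,191,200.

Unit 1A: $2,917,900 · Unit 5B: $2,698,900 · Unit 4A: $2,170,300 · Unit G2: $1,191,200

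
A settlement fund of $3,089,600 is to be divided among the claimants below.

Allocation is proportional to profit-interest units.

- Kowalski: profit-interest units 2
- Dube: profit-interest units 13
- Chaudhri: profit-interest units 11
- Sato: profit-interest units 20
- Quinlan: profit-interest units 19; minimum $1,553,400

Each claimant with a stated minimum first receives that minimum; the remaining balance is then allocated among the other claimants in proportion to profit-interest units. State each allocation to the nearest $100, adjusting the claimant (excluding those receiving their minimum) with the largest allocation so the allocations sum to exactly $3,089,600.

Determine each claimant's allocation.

Kowalski: $66,800 · Dube: $434,100 · Chaudhri: $367,400 · Sato: $667,900 · Quinlan: $1,553,400

Fund the minimums — Quinlan $1,553,400. Residual $1,536,200.
Residual split over remaining profit-interest units 46: Kowalski 66,791.30 → $66,800; Dube 434,143.48 → $434,100; Chaudhri 367,352.17 → $367,400; Sato 667,913.04 → $667,900.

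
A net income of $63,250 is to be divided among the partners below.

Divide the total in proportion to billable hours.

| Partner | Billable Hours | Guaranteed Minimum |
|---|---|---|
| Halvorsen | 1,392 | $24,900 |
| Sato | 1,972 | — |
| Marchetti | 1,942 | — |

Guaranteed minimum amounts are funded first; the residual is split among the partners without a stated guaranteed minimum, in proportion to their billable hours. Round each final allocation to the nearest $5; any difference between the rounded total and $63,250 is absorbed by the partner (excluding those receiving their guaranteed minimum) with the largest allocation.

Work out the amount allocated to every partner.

Halvorsen: $24,900 · Sato: $19,320 · Marchetti: $19,030

Minimums first: Halvorsen $24,900. Residual $38,350.
Residual split over remaining billable hours 3,914: Sato 19,321.97 → $19,320; Marchetti 19,028.03 → $19,030.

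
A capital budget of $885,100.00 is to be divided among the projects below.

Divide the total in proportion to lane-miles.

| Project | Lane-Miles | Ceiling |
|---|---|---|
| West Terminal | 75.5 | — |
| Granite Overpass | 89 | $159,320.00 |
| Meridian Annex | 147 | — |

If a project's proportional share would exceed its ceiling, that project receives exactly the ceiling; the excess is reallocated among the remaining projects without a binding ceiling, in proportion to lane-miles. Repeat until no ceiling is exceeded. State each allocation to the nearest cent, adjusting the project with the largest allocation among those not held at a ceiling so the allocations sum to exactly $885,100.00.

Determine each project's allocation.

Total lane-miles = 311.5.
Unconstrained shares: West Terminal 214,526.6453; Granite Overpass 252,885.7143; Meridian Annex 417,687.6404.
Cap binds for Granite Overpass ($159,320.00); residual $725,780.00 reallocated over remaining lane-miles 222.5.
Redistributed shares: West Terminal 246,275.9101 → $246,275.91; Meridian Annex 479,504.0899 → $479,504.09.

West Terminal: $246,275.91 · Granite Overpass: $159,320.00 · Meridian Annex: $479,504.09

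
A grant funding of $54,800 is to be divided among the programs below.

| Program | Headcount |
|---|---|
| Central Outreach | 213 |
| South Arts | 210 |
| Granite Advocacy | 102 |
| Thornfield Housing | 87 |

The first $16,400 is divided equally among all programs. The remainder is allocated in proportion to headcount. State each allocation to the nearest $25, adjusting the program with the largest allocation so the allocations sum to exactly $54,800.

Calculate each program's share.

Central Outreach: $17,475; South Arts: $17,275; Granite Advocacy: $10,500; Thornfield Housing: $9,550

$16,400 shared equally gives $4,100 per program.
Remainder $38,400 by headcount (total 612): Central Outreach 13,364.71 → $13,375; South Arts 13,176.47 → $13,175; Granite Advocacy 6,400.00 → $6,400; Thornfield Housing 5,458.82 → $5,450.
Totals: Central Outreach $4,100 + $13,375 = $17,475; South Arts $4,100 + $13,175 = $17,275; Granite Advocacy $4,100 + $6,400 = $10,500; Thornfield Housing $4,100 + $5,450 = $9,550.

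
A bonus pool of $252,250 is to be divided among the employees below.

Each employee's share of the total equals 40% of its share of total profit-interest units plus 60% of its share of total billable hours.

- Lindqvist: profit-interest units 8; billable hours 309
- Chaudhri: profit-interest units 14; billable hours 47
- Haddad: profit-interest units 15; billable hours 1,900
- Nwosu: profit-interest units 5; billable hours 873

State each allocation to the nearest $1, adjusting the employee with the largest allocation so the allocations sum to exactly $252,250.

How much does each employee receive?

Lindqvist: $34,165 · Chaudhri: $35,907 · Haddad: $127,939 · Nwosu: $54,239

Totals — profit-interest units 42, billable hours 3,129.
Combined weights (40% profit-interest units + 60% billable hours): Lindqvist 0.1354; Chaudhri 0.1423; Haddad 0.5072; Nwosu 0.2150.
Unrounded shares: Lindqvist 34,165.40; Chaudhri 35,906.73; Haddad 127,938.88; Nwosu 54,238.99.
After rounding ($1): Lindqvist $34,165; Chaudhri $35,907; Haddad $127,939; Nwosu $54,239. Sum = $252,250.
Sum already equals the total — no adjustment.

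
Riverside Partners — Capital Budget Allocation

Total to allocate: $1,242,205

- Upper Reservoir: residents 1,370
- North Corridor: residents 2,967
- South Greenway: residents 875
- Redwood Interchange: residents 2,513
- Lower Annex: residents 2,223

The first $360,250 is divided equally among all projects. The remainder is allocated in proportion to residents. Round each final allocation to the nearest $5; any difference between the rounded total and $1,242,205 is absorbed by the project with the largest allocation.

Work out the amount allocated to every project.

Upper Reservoir: $193,510 | North Corridor: $335,090 | South Greenway: $149,625 | Redwood Interchange: $294,845 | Lower Annex: $269,135

$360,250 shared equally gives $72,050 per project.
Remainder $881,955 by residents (total 9,948): Upper Reservoir 121,459.42 → $121,460; North Corridor 263,043.88 → $263,045; South Greenway 77,574.45 → $77,575; Redwood Interchange 222,793.82 → $222,795; Lower Annex 197,083.43 → $197,085.
Rounding difference −$5 on remainder applied to North Corridor.
Totals: Upper Reservoir $72,050 + $121,460 = $193,510; North Corridor $72,050 + $263,040 = $335,090; South Greenway $72,050 + $77,575 = $149,625; Redwood Interchange $72,050 + $222,795 = $294,845; Lower Annex $72,050 + $197,085 = $269,135.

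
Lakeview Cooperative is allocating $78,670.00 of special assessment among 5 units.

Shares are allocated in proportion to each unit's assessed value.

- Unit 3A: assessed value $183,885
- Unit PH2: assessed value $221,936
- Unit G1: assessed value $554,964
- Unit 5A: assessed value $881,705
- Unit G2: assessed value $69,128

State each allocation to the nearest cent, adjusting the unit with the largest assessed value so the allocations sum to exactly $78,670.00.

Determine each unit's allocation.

Unit 3A: $7,567.53 | Unit PH2: $9,133.47 | Unit G1: $22,838.78 | Unit 5A: $36,285.35 | Unit G2: $2,844.87

Sum of assessed value: 183,885 + 221,936 + 554,964 + 881,705 + 69,128 = 1,911,618.
Unrounded shares: Unit 3A 7,567.5333; Unit PH2 9,133.4697; Unit G1 22,838.7773; Unit 5A 36,285.3522; Unit G2 2,844.8674.
Rounded to nearest cent: Unit 3A $7,567.53; Unit PH2 $9,133.47; Unit G1 $22,838.78; Unit 5A $36,285.35; Unit G2 $2,844.87. Sum = $78,670.00.
Sum already equals the total — no adjustment.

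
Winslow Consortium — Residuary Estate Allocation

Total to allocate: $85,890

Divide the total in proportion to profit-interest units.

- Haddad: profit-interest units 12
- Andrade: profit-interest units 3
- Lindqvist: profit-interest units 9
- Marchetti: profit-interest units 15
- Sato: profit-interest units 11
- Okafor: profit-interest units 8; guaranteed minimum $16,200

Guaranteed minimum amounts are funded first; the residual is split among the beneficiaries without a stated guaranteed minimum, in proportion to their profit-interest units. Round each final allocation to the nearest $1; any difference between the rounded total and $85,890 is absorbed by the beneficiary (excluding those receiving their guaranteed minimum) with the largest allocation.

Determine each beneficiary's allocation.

Haddad: $16,726 · Andrade: $4,181 · Lindqvist: $12,544 · Marchetti: $20,907 · Sato: $15,332 · Okafor: $16,200

Fund the minimums — Okafor $16,200. Balance $69,690.
Balance split over remaining profit-interest units 50: Haddad 16,725.60 → $16,726; Andrade 4,181.40 → $4,181; Lindqvist 12,544.20 → $12,544; Marchetti 20,907.00 → $20,907; Sato 15,331.80 → $15,332.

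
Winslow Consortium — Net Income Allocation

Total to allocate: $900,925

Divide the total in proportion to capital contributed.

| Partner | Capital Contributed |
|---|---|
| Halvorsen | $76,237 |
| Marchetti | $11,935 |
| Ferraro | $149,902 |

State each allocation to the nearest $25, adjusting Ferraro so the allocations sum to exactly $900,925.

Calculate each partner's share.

Halvorsen: $288,500 · Marchetti: $45,175 · Ferraro: $567,250

Capital contributed total: 238,074.
Proportional shares: Halvorsen 76,237/238,074 × $900,925 = 288,497.77; Marchetti 11,935/238,074 × $900,925 = 45,164.70; Ferraro 149,902/238,074 × $900,925 = 567,262.53.
Rounded to nearest $25: Halvorsen $288,500; Marchetti $45,175; Ferraro $567,275. Sum = $900,950.
Difference $900,925 − $900,950 = −$25 applied to Ferraro: Ferraro becomes $567,250.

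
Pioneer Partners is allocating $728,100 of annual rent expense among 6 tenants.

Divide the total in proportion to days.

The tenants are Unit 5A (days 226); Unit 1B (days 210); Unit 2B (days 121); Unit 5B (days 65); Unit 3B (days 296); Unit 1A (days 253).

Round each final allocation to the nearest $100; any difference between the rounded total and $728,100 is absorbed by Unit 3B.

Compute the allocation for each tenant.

Sum of days: 1,171.
Pro-rata amounts: Unit 5A 226/1,171 × $728,100 = 140,521.43; Unit 1B 210/1,171 × $728,100 = 130,573.01; Unit 2B 121/1,171 × $728,100 = 75,234.93; Unit 5B 65/1,171 × $728,100 = 40,415.46; Unit 3B 296/1,171 × $728,100 = 184,045.77; Unit 1A 253/1,171 × $728,100 = 157,309.39.
After rounding ($100): Unit 5A $140,500; Unit 1B $130,600; Unit 2B $75,200; Unit 5B $40,400; Unit 3B $184,000; Unit 1A $157,300. Sum = $728,000.
Difference $728,100 − $728,000 = +$100 applied to Unit 3B: Unit 3B becomes $184,100.

Unit 5A: $140,500; Unit 1B: $130,600; Unit 2B: $75,200; Unit 5B: $40,400; Unit 3B: $184,100; Unit 1A: $157,300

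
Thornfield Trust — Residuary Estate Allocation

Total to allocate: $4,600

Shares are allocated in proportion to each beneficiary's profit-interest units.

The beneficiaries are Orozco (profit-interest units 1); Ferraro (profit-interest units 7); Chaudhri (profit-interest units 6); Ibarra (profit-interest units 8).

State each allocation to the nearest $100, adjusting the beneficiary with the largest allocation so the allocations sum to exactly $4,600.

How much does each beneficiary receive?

Orozco: $200 · Ferraro: $1,500 · Chaudhri: $1,300 · Ibarra: $1,600

Combined profit-interest units = 22.
Pro-rata amounts: Orozco 1/22 × $4,600 = 209.09; Ferraro 7/22 × $4,600 = 1,463.64; Chaudhri 6/22 × $4,600 = 1,254.55; Ibarra 8/22 × $4,600 = 1,672.73.
After rounding ($100): Orozco $200; Ferraro $1,500; Chaudhri $1,300; Ibarra $1,700. Sum = $4,700.
Difference $4,600 − $4,700 = −$100 applied to largest allocation (Ibarra): Ibarra becomes $1,600.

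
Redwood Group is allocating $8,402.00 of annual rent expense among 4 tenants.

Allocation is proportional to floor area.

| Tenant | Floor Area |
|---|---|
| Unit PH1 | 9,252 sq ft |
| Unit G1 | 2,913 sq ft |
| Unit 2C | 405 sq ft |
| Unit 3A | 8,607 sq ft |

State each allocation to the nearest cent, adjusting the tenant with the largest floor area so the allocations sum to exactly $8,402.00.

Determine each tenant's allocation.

Unit PH1: $3,670.74; Unit G1: $1,155.74; Unit 2C: $160.68; Unit 3A: $3,414.84

Sum of floor area: 9,252 + 2,913 + 405 + 8,607 = 21,177.
Pro-rata amounts: Unit PH1 3,670.7420; Unit G1 1,155.7362; Unit 2C 160.6842; Unit 3A 3,414.8375.
Rounded to nearest cent: Unit PH1 $3,670.74; Unit G1 $1,155.74; Unit 2C $160.68; Unit 3A $3,414.84. Sum = $8,402.00.
Sum already equals the total — no adjustment.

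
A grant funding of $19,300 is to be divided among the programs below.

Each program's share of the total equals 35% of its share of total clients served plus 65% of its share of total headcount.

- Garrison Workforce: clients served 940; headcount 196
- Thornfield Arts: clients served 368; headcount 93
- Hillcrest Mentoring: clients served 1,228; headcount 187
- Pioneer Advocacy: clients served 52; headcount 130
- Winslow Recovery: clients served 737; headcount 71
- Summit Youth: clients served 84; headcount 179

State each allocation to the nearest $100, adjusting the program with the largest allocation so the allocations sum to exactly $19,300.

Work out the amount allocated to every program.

Garrison Workforce: $4,700; Thornfield Arts: $2,100; Hillcrest Mentoring: $5,200; Pioneer Advocacy: $2,000; Winslow Recovery: $2,500; Summit Youth: $2,800

Totals — clients served 3,409, headcount 856.
Combined weights (35% clients served + 65% headcount): Garrison Workforce 0.2453; Thornfield Arts 0.1084; Hillcrest Mentoring 0.2681; Pioneer Advocacy 0.1041; Winslow Recovery 0.1296; Summit Youth 0.1445.
Proportional shares: Garrison Workforce 4,735.08; Thornfield Arts 2,092.15; Hillcrest Mentoring 5,173.86; Pioneer Advocacy 2,008.24; Winslow Recovery 2,500.91; Summit Youth 2,789.76.
At nearest $100: Garrison Workforce $4,700; Thornfield Arts $2,100; Hillcrest Mentoring $5,200; Pioneer Advocacy $2,000; Winslow Recovery $2,500; Summit Youth $2,800. Sum = $19,300.
No rounding difference to absorb.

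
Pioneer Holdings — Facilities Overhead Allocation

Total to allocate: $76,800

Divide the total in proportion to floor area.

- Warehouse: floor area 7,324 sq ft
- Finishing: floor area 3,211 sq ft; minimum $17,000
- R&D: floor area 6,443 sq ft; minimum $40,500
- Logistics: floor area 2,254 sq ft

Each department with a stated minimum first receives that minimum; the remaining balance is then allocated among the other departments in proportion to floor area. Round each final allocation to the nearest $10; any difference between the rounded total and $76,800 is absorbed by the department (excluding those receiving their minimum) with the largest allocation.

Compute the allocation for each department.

Warehouse: $14,760; Finishing: $17,000; R&D: $40,500; Logistics: $4,540

Guaranteed amounts: Finishing $17,000; R&D $40,500. Balance $19,300.
Balance split over remaining floor area 9,578: Warehouse 14,758.11 → $14,760; Logistics 4,541.89 → $4,540.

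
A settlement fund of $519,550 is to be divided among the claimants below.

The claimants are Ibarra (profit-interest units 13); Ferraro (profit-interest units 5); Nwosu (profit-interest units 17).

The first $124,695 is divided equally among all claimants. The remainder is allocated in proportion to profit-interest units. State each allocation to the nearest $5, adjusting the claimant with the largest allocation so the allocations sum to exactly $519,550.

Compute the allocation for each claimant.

Equal tier: $124,695 ÷ 3 = $41,565 apiece.
Remainder $394,855 by profit-interest units (total 35): Ibarra 146,660.43 → $146,660; Ferraro 56,407.86 → $56,410; Nwosu 191,786.71 → $191,785.
Totals: Ibarra $41,565 + $146,660 = $188,225; Ferraro $41,565 + $56,410 = $97,975; Nwosu $41,565 + $191,785 = $233,350.

Ibarra: $188,225 · Ferraro: $97,975 · Nwosu: $233,350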